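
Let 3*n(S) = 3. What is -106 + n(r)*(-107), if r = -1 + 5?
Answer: -213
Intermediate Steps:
r = 4
n(S) = 1 (n(S) = (⅓)*3 = 1)
-106 + n(r)*(-107) = -106 + 1*(-107) = -106 - 107 = -213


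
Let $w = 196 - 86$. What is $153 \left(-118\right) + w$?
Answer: $-17944$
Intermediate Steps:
$w = 110$ ($w = 196 - 86 = 110$)
$153 \left(-118\right) + w = 153 \left(-118\right) + 110 = -18054 + 110 = -17944$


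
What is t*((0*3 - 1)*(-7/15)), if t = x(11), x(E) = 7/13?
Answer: 49/195 ≈ 0.25128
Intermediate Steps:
x(E) = 7/13 (x(E) = 7*(1/13) = 7/13)
t = 7/13 ≈ 0.53846
t*((0*3 - 1)*(-7/15)) = 7*((0*3 - 1)*(-7/15))/13 = 7*((0 - 1)*(-7*1/15))/13 = 7*(-1*(-7/15))/13 = (7/13)*(7/15) = 49/195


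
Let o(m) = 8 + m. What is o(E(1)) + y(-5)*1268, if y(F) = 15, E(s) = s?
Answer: 19029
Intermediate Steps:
o(E(1)) + y(-5)*1268 = (8 + 1) + 15*1268 = 9 + 19020 = 19029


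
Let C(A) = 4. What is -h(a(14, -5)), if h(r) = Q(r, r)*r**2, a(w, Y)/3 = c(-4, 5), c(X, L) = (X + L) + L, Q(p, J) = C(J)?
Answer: -1296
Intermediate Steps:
Q(p, J) = 4
c(X, L) = X + 2*L (c(X, L) = (L + X) + L = X + 2*L)
a(w, Y) = 18 (a(w, Y) = 3*(-4 + 2*5) = 3*(-4 + 10) = 3*6 = 18)
h(r) = 4*r**2
-h(a(14, -5)) = -4*18**2 = -4*324 = -1*1296 = -1296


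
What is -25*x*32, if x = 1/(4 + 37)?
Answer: -800/41 ≈ -19.512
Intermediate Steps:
x = 1/41 ≈ 0.024390
-25*x*32 = -25*1/41*32 = -25/41*32 = -800/41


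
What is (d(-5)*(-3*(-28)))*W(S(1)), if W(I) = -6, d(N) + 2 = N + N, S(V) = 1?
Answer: 6048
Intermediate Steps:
d(N) = -2 + 2*N (d(N) = -2 + (N + N) = -2 + 2*N)
(d(-5)*(-3*(-28)))*W(S(1)) = ((-2 + 2*(-5))*(-3*(-28)))*(-6) = ((-2 - 10)*84)*(-6) = -12*84*(-6) = -1008*(-6) = 6048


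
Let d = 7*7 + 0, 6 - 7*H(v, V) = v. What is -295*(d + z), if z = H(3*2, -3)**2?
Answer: -14455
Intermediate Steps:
H(v, V) = 6/7 - v/7
z = 0 (z = (6/7 - 3*2/7)**2 = (6/7 - 1/7*6)**2 = (6/7 - 6/7)**2 = 0**2 = 0)
d = 49 (d = 49 + 0 = 49)
-295*(d + z) = -295*(49 + 0) = -295*49 = -14455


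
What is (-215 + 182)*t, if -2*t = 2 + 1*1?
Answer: 99/2 ≈ 49.500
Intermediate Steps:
t = -3/2 (t = -(2 + 1*1)/2 = -(2 + 1)/2 = -½*3 = -3/2 ≈ -1.5000)
(-215 + 182)*t = (-215 + 182)*(-3/2) = -33*(-3/2) = 99/2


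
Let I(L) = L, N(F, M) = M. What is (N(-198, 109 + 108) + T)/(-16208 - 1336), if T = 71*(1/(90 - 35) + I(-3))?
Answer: -97/321640 ≈ -0.00030158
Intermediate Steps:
T = -11644/55 (T = 71*(1/(90 - 35) - 3) = 71*(1/55 - 3) = 71*(-164/55) = -11644/55 ≈ -211.71)
(N(-198, 109 + 108) + T)/(-16208 - 1336) = ((109 + 108) - 11644/55)/(-16208 - 1336) = (217 - 11644/55)/(-17544) = (291/55)*(-1/17544) = -97/321640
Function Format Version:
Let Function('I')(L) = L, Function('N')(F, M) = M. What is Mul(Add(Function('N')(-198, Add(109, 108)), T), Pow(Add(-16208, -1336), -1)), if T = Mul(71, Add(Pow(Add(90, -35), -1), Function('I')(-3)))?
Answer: Rational(-97, 321640) ≈ -0.00030158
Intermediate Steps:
T = Rational(-11644, 55) (T = Mul(71, Add(Pow(Add(90, -35), -1), -3)) = Mul(71, Add(Pow(55, -1), -3)) = Mul(71, Add(Rational(1, 55), -3)) = Mul(71, Rational(-164, 55)) = Rational(-11644, 55) ≈ -211.71)
Mul(Add(Function('N')(-198, Add(109, 108)), T), Pow(Add(-16208, -1336), -1)) = Mul(Add(Add(109, 108), Rational(-11644, 55)), Pow(Add(-16208, -1336), -1)) = Mul(Add(217, Rational(-11644, 55)), Pow(-17544, -1)) = Mul(Rational(291, 55), Rational(-1, 17544)) = Rational(-97, 321640)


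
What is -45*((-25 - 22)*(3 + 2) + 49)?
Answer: 8370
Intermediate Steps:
-45*((-25 - 22)*(3 + 2) + 49) = -45*(-47*5 + 49) = -45*(-235 + 49) = -45*(-186) = 8370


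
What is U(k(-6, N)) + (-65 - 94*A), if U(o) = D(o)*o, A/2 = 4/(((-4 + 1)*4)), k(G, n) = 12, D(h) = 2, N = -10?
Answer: 65/3 ≈ 21.667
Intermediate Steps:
A = -⅔ (A = 2*(4/(((-4 + 1)*4))) = 2*(4/((-3*4))) = 2*(4/(-12)) = 2*(4*(-1/12)) = 2*(-⅓) = -⅔ ≈ -0.66667)
U(o) = 2*o
U(k(-6, N)) + (-65 - 94*A) = 2*12 + (-65 - 94*(-⅔)) = 24 + (-65 + 188/3) = 24 - 7/3 = 65/3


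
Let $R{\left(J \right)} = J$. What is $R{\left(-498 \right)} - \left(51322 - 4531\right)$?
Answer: $-47289$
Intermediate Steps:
$R{\left(-498 \right)} - \left(51322 - 4531\right) = -498 - \left(51322 - 4531\right) = -498 - 46791 = -47289$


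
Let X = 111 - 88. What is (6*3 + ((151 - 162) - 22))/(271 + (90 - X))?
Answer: -15/338 ≈ -0.044379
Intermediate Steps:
X = 23
(6*3 + ((151 - 162) - 22))/(271 + (90 - X)) = (6*3 + ((151 - 162) - 22))/(271 + (90 - 1*23)) = (18 + (-11 - 22))/(271 + (90 - 23)) = (18 - 33)/(271 + 67) = -15/338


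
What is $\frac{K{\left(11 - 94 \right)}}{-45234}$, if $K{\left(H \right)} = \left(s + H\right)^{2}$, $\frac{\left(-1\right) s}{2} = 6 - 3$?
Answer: $- \frac{7921}{45234} \approx -0.17511$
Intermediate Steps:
$s = -6$ ($s = - 2 \left(6 - 3\right) = \left(-2\right) 3 = -6$)
$K{\left(H \right)} = \left(-6 + H\right)^{2}$
$\frac{K{\left(11 - 94 \right)}}{-45234} = \frac{\left(-6 + \left(11 - 94\right)\right)^{2}}{-45234} = \left(-6 - 83\right)^{2} \left(- \frac{1}{45234}\right) = \left(-89\right)^{2} \left(- \frac{1}{45234}\right) = 7921 \left(- \frac{1}{45234}\right) = - \frac{7921}{45234}$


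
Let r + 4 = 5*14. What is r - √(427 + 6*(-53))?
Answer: 66 - √109 ≈ 55.560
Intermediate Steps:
r = 66 (r = -4 + 5*14 = -4 + 70 = 66)
r - √(427 + 6*(-53)) = 66 - √(427 + 6*(-53)) = 66 - √(427 - 318) = 66 - √109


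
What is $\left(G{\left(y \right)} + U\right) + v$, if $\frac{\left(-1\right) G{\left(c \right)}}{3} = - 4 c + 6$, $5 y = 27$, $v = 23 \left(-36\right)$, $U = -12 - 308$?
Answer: $- \frac{5506}{5} \approx -1101.2$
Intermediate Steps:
$U = -320$ ($U = -12 - 308 = -320$)
$v = -828$
$y = \frac{27}{5}$ ($y = \frac{1}{5} \cdot 27 = \frac{27}{5} \approx 5.4$)
$G{\left(c \right)} = -18 + 12 c$ ($G{\left(c \right)} = - 3 \left(- 4 c + 6\right) = - 3 \left(6 - 4 c\right) = -18 + 12 c$)
$\left(G{\left(y \right)} + U\right) + v = \left(\left(-18 + 12 \cdot \frac{27}{5}\right) - 320\right) - 828 = \left(\left(-18 + \frac{324}{5}\right) - 320\right) - 828 = \left(\frac{234}{5} - 320\right) - 828 = - \frac{1366}{5} - 828 = - \frac{5506}{5}$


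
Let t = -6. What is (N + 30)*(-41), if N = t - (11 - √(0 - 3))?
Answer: -533 - 41*I*√3 ≈ -533.0 - 71.014*I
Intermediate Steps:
N = -17 + I*√3 (N = -6 - (11 - √(0 - 3)) = -6 - (11 - √(-3)) = -6 - (11 - I*√3) = -6 + (-11 + I*√3) = -17 + I*√3 ≈ -17.0 + 1.732*I)
(N + 30)*(-41) = ((-17 + I*√3) + 30)*(-41) = (13 + I*√3)*(-41) = -533 - 41*I*√3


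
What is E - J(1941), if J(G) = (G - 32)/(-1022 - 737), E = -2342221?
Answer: -4119964830/1759 ≈ -2.3422e+6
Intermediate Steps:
J(G) = 32/1759 - G/1759 (J(G) = (-32 + G)/(-1759) = (-32 + G)*(-1/1759) = 32/1759 - G/1759)
E - J(1941) = -2342221 - (32/1759 - 1/1759*1941) = -2342221 - (32/1759 - 1941/1759) = -2342221 - 1*(-1909/1759) = -2342221 + 1909/1759 = -4119964830/1759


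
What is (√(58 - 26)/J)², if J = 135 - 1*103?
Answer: 1/32 ≈ 0.031250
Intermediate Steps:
J = 32 (J = 135 - 103 = 32)
(√(58 - 26)/J)² = (√(58 - 26)/32)² = (√32*(1/32))² = ((4*√2)*(1/32))² = (√2/8)² = 1/32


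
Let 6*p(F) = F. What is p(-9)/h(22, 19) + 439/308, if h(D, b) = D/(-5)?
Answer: 136/77 ≈ 1.7662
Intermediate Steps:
h(D, b) = -D/5 (h(D, b) = D*(-⅕) = -D/5)
p(F) = F/6
p(-9)/h(22, 19) + 439/308 = ((⅙)*(-9))/((-⅕*22)) + 439/308 = -3/(2*(-22/5)) + 439*(1/308) = -3/2*(-5/22) + 439/308 = 15/44 + 439/308 = 136/77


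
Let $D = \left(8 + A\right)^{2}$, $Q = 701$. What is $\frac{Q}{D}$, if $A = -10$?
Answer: $\frac{701}{4} \approx 175.25$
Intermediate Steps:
$D = 4$ ($D = \left(8 - 10\right)^{2} = \left(-2\right)^{2} = 4$)
$\frac{Q}{D} = \frac{701}{4}$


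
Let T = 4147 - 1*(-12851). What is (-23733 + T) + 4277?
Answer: -2458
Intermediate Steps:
T = 16998 (T = 4147 + 12851 = 16998)
(-23733 + T) + 4277 = (-23733 + 16998) + 4277 = -6735 + 4277 = -2458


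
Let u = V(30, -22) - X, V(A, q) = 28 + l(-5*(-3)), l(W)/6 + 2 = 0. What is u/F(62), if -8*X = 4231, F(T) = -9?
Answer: -1453/24 ≈ -60.542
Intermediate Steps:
l(W) = -12 (l(W) = -12 + 6*0 = -12 + 0 = -12)
V(A, q) = 16 (V(A, q) = 28 - 12 = 16)
X = -4231/8 (X = -⅛*4231 = -4231/8 ≈ -528.88)
u = 4359/8 (u = 16 - 1*(-4231/8) = 16 + 4231/8 = 4359/8 ≈ 544.88)
u/F(62) = (4359/8)/(-9) = (4359/8)*(-⅑) = -1453/24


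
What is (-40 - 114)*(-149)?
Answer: 22946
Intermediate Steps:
(-40 - 114)*(-149) = -154*(-149) = 22946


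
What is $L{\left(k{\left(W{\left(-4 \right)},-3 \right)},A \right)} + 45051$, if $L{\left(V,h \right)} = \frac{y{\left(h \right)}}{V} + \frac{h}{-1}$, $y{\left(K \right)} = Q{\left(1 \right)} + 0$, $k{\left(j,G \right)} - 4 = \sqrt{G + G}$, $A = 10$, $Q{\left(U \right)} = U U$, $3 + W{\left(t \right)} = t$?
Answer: $\frac{495453}{11} - \frac{i \sqrt{6}}{22} \approx 45041.0 - 0.11134 i$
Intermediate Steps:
$W{\left(t \right)} = -3 + t$
$Q{\left(U \right)} = U^{2}$
$k{\left(j,G \right)} = 4 + \sqrt{2} \sqrt{G}$ ($k{\left(j,G \right)} = 4 + \sqrt{G + G} = 4 + \sqrt{2 G} = 4 + \sqrt{2} \sqrt{G}$)
$y{\left(K \right)} = 1$ ($y{\left(K \right)} = 1^{2} + 0 = 1 + 0 = 1$)
$L{\left(V,h \right)} = \frac{1}{V} - h$ ($L{\left(V,h \right)} = 1 \frac{1}{V} + \frac{h}{-1} = \frac{1}{V} + h \left(-1\right) = \frac{1}{V} - h$)
$L{\left(k{\left(W{\left(-4 \right)},-3 \right)},A \right)} + 45051 = \left(\frac{1}{4 + \sqrt{2} \sqrt{-3}} - 10\right) + 45051 = \left(\frac{1}{4 + \sqrt{2} i \sqrt{3}} - 10\right) + 45051 = \left(\frac{1}{4 + i \sqrt{6}} - 10\right) + 45051 = \left(-10 + \frac{1}{4 + i \sqrt{6}}\right) + 45051 = 45041 + \frac{1}{4 + i \sqrt{6}}$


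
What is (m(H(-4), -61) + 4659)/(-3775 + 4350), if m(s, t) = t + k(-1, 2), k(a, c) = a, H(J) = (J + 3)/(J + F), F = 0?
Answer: 4597/575 ≈ 7.9948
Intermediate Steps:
H(J) = (3 + J)/J (H(J) = (J + 3)/(J + 0) = (3 + J)/J)
m(s, t) = -1 + t (m(s, t) = t - 1 = -1 + t)
(m(H(-4), -61) + 4659)/(-3775 + 4350) = ((-1 - 61) + 4659)/(-3775 + 4350) = (-62 + 4659)/575 = 4597*(1/575) = 4597/575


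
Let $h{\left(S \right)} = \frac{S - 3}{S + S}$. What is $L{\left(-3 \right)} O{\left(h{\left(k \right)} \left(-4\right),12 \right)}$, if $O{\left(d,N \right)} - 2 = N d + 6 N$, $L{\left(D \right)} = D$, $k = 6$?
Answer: $-186$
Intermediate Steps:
$h{\left(S \right)} = \frac{-3 + S}{2 S}$
$O{\left(d,N \right)} = 2 + 6 N + N d$ ($O{\left(d,N \right)} = 2 + \left(N d + 6 N\right) = 2 + \left(6 N + N d\right) = 2 + 6 N + N d$)
$L{\left(-3 \right)} O{\left(h{\left(k \right)} \left(-4\right),12 \right)} = - 3 \left(2 + 6 \cdot 12 + 12 \frac{-3 + 6}{2 \cdot 6} \left(-4\right)\right) = - 3 \left(2 + 72 + 12 \cdot \frac{1}{2} \cdot \frac{1}{6} \cdot 3 \left(-4\right)\right) = - 3 \left(2 + 72 + 12 \cdot \frac{1}{4} \left(-4\right)\right) = - 3 \left(2 + 72 + 12 \left(-1\right)\right) = - 3 \left(2 + 72 - 12\right) = \left(-3\right) 62 = -186$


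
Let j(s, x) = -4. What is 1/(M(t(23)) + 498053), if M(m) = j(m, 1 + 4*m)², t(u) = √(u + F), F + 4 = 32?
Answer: 1/498069 ≈ 2.0078e-6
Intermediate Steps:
F = 28 (F = -4 + 32 = 28)
t(u) = √(28 + u) (t(u) = √(u + 28) = √(28 + u))
M(m) = 16 (M(m) = (-4)² = 16)
1/(M(t(23)) + 498053) = 1/(16 + 498053) = 1/498069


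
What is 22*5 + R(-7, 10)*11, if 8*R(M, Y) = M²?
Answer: 1419/8 ≈ 177.38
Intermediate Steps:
R(M, Y) = M²/8
22*5 + R(-7, 10)*11 = 22*5 + ((⅛)*(-7)²)*11 = 110 + ((⅛)*49)*11 = 110 + (49/8)*11 = 110 + 539/8 = 1419/8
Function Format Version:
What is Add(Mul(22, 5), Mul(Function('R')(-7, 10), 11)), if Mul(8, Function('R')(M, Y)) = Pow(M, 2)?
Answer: Rational(1419, 8) ≈ 177.38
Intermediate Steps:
Function('R')(M, Y) = Mul(Rational(1, 8), Pow(M, 2))
Add(Mul(22, 5), Mul(Function('R')(-7, 10), 11)) = Add(Mul(22, 5), Mul(Mul(Rational(1, 8), Pow(-7, 2)), 11)) = Add(110, Mul(Mul(Rational(1, 8), 49), 11)) = Add(110, Mul(Rational(49, 8), 11)) = Add(110, Rational(539, 8)) = Rational(1419, 8)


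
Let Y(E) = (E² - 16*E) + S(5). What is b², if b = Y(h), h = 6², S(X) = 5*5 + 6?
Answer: 564001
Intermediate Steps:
S(X) = 31 (S(X) = 25 + 6 = 31)
h = 36
Y(E) = 31 + E² - 16*E (Y(E) = (E² - 16*E) + 31 = 31 + E² - 16*E)
b = 751 (b = 31 + 36² - 16*36 = 31 + 1296 - 576 = 751)
b² = 751² = 564001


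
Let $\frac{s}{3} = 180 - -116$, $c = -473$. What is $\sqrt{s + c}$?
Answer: $\sqrt{415} \approx 20.372$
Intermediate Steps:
$s = 888$ ($s = 3 \left(180 - -116\right) = 3 \left(180 + 116\right) = 3 \cdot 296 = 888$)
$\sqrt{s + c} = \sqrt{888 - 473} = \sqrt{415}$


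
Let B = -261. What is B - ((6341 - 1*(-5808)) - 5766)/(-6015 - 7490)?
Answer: -3518422/13505 ≈ -260.53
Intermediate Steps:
B - ((6341 - 1*(-5808)) - 5766)/(-6015 - 7490) = -261 - ((6341 - 1*(-5808)) - 5766)/(-6015 - 7490) = -261 - ((6341 + 5808) - 5766)/(-13505) = -261 - (12149 - 5766)*(-1)/13505 = -261 - 6383*(-1)/13505 = -261 - 1*(-6383/13505) = -261 + 6383/13505 = -3518422/13505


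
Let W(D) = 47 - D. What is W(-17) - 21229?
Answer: -21165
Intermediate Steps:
W(-17) - 21229 = (47 - 1*(-17)) - 21229 = (47 + 17) - 21229 = 64 - 21229 = -21165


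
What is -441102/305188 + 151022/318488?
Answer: -11799448955/12149839468 ≈ -0.97116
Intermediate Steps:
-441102/305188 + 151022/318488 = -441102*1/305188 + 151022*(1/318488) = -220551/152594 + 75511/159244 = -11799448955/12149839468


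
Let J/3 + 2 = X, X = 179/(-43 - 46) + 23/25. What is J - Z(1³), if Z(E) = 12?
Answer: -47334/2225 ≈ -21.274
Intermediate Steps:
X = -2428/2225 (X = 179/(-89) + 23*(1/25) = 179*(-1/89) + 23/25 = -179/89 + 23/25 = -2428/2225 ≈ -1.0912)
J = -20634/2225 (J = -6 + 3*(-2428/2225) = -6 - 7284/2225 = -20634/2225 ≈ -9.2737)
J - Z(1³) = -20634/2225 - 1*12 = -20634/2225 - 12 = -47334/2225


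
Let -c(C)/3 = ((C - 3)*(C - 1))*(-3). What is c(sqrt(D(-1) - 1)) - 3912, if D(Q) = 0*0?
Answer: -3894 - 36*I ≈ -3894.0 - 36.0*I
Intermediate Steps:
D(Q) = 0
c(C) = 9*(-1 + C)*(-3 + C) (c(C) = -3*(C - 3)*(C - 1)*(-3) = -3*(-3 + C)*(-1 + C)*(-3) = -3*(-1 + C)*(-3 + C)*(-3) = -(-9)*(-1 + C)*(-3 + C) = 9*(-1 + C)*(-3 + C))
c(sqrt(D(-1) - 1)) - 3912 = (27 - 36*sqrt(0 - 1) + 9*(sqrt(0 - 1))**2) - 3912 = (27 - 36*I + 9*(sqrt(-1))**2) - 3912 = (27 - 36*I + 9*I**2) - 3912 = (27 - 36*I + 9*(-1)) - 3912 = (27 - 36*I - 9) - 3912 = (18 - 36*I) - 3912 = -3894 - 36*I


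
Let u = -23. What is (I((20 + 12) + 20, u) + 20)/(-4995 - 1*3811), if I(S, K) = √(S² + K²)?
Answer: -10/4403 - √3233/8806 ≈ -0.0087281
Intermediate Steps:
I(S, K) = √(K² + S²)
(I((20 + 12) + 20, u) + 20)/(-4995 - 1*3811) = (√((-23)² + ((20 + 12) + 20)²) + 20)/(-4995 - 1*3811) = (√(529 + (32 + 20)²) + 20)/(-4995 - 3811) = (√(529 + 52²) + 20)/(-8806) = (√(529 + 2704) + 20)*(-1/8806) = (√3233 + 20)*(-1/8806) = (20 + √3233)*(-1/8806) = -10/4403 - √3233/8806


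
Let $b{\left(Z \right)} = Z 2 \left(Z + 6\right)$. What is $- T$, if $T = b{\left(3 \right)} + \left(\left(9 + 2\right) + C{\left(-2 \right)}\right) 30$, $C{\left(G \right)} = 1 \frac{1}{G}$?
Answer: $-369$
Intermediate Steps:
$b{\left(Z \right)} = 2 Z \left(6 + Z\right)$
$C{\left(G \right)} = \frac{1}{G}$
$T = 369$ ($T = 2 \cdot 3 \left(6 + 3\right) + \left(\left(9 + 2\right) + \frac{1}{-2}\right) 30 = 2 \cdot 3 \cdot 9 + \left(11 - \frac{1}{2}\right) 30 = 54 + \frac{21}{2} \cdot 30 = 54 + 315 = 369$)
$- T = \left(-1\right) 369 = -369$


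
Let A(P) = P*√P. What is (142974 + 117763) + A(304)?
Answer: 260737 + 1216*√19 ≈ 2.6604e+5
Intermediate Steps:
A(P) = P^(3/2)
(142974 + 117763) + A(304) = (142974 + 117763) + 304^(3/2) = 260737 + 1216*√19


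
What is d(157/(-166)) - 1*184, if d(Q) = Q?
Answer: -30701/166 ≈ -184.95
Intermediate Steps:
d(157/(-166)) - 1*184 = 157/(-166) - 1*184 = 157*(-1/166) - 184 = -157/166 - 184 = -30701/166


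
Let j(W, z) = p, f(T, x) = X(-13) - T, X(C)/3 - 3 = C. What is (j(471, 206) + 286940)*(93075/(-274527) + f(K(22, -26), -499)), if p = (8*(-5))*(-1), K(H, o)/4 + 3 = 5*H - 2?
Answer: -3942155774500/30503 ≈ -1.2924e+8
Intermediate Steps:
X(C) = 9 + 3*C
K(H, o) = -20 + 20*H (K(H, o) = -12 + 4*(5*H - 2) = -12 + 4*(-2 + 5*H) = -12 + (-8 + 20*H) = -20 + 20*H)
p = 40 (p = -40*(-1) = 40)
f(T, x) = -30 - T (f(T, x) = (9 + 3*(-13)) - T = (9 - 39) - T = -30 - T)
j(W, z) = 40
(j(471, 206) + 286940)*(93075/(-274527) + f(K(22, -26), -499)) = (40 + 286940)*(93075/(-274527) + (-30 - (-20 + 20*22))) = 286980*(93075*(-1/274527) + (-30 - (-20 + 440))) = 286980*(-31025/91509 + (-30 - 1*420)) = 286980*(-31025/91509 + (-30 - 420)) = 286980*(-31025/91509 - 450) = 286980*(-41210075/91509) = -3942155774500/30503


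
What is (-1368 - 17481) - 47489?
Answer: -66338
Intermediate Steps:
(-1368 - 17481) - 47489 = -18849 - 47489 = -66338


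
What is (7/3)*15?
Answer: 35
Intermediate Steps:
(7/3)*15 = 35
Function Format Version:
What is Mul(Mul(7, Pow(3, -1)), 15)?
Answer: 35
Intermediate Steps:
Mul(Mul(7, Pow(3, -1)), 15) = Mul(Mul(7, Rational(1, 3)), 15) = Mul(Rational(7, 3), 15) = 35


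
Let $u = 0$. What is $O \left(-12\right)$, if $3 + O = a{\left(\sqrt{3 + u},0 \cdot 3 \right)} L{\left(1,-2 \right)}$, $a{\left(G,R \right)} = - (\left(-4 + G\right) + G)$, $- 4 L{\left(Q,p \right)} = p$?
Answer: $12 + 12 \sqrt{3} \approx 32.785$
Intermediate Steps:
$L{\left(Q,p \right)} = - \frac{p}{4}$
$a{\left(G,R \right)} = 4 - 2 G$ ($a{\left(G,R \right)} = - (-4 + 2 G) = 4 - 2 G$)
$O = -1 - \sqrt{3}$ ($O = -3 + \left(4 - 2 \sqrt{3 + 0}\right) \left(\left(- \frac{1}{4}\right) \left(-2\right)\right) = -3 + \left(4 - 2 \sqrt{3}\right) \frac{1}{2} = -3 + \left(2 - \sqrt{3}\right) = -1 - \sqrt{3} \approx -2.7321$)
$O \left(-12\right) = \left(-1 - \sqrt{3}\right) \left(-12\right) = 12 + 12 \sqrt{3}$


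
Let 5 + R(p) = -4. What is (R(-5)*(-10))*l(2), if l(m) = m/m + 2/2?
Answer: 180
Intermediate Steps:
l(m) = 2 (l(m) = 1 + 2*(1/2) = 1 + 1 = 2)
R(p) = -9 (R(p) = -5 - 4 = -9)
(R(-5)*(-10))*l(2) = -9*(-10)*2 = 90*2 = 180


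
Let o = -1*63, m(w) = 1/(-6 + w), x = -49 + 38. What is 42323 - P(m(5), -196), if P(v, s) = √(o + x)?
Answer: 42323 - I*√74 ≈ 42323.0 - 8.6023*I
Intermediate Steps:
x = -11
o = -63
P(v, s) = I*√74 (P(v, s) = √(-63 - 11) = √(-74) = I*√74)
42323 - P(m(5), -196) = 42323 - I*√74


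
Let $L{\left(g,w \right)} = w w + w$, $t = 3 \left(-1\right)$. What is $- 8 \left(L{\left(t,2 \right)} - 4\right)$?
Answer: $-16$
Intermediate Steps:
$t = -3$
$L{\left(g,w \right)} = w + w^{2}$ ($L{\left(g,w \right)} = w^{2} + w = w + w^{2}$)
$- 8 \left(L{\left(t,2 \right)} - 4\right) = - 8 \left(2 \left(1 + 2\right) - 4\right) = - 8 \left(2 \cdot 3 - 4\right) = - 8 \left(6 - 4\right) = \left(-8\right) 2 = -16$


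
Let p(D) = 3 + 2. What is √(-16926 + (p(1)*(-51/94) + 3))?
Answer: I*√149555598/94 ≈ 130.1*I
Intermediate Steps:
p(D) = 5
√(-16926 + (p(1)*(-51/94) + 3)) = √(-16926 + (5*(-51/94) + 3)) = √(-16926 + (-255/94 + 3)) = √(-16926 + 27/94) = √(-1591017/94) = I*√149555598/94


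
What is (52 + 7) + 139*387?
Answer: 53852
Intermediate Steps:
(52 + 7) + 139*387 = 59 + 53793 = 53852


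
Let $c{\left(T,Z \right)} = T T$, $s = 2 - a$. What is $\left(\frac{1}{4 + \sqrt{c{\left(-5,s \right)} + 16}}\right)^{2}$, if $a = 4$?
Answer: $\frac{1}{\left(4 + \sqrt{41}\right)^{2}} \approx 0.00924$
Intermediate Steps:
$s = -2$ ($s = 2 - 4 = -2$)
$c{\left(T,Z \right)} = T^{2}$
$\left(\frac{1}{4 + \sqrt{c{\left(-5,s \right)} + 16}}\right)^{2} = \left(\frac{1}{4 + \sqrt{\left(-5\right)^{2} + 16}}\right)^{2} = \left(\frac{1}{4 + \sqrt{25 + 16}}\right)^{2} = \left(\frac{1}{4 + \sqrt{41}}\right)^{2} = \frac{1}{\left(4 + \sqrt{41}\right)^{2}}$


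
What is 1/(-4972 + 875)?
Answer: -1/4097 ≈ -0.00024408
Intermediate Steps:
1/(-4972 + 875) = 1/(-4097) = -1/4097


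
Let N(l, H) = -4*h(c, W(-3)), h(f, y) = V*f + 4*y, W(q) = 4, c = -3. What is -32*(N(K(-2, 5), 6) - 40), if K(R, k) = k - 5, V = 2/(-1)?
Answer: 4096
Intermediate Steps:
V = -2 (V = 2*(-1) = -2)
h(f, y) = -2*f + 4*y
K(R, k) = -5 + k
N(l, H) = -88 (N(l, H) = -4*(-2*(-3) + 4*4) = -4*(6 + 16) = -4*22 = -88)
-32*(N(K(-2, 5), 6) - 40) = -32*(-88 - 40) = -32*(-128) = 4096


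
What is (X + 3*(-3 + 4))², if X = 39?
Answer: 1764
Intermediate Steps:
(X + 3*(-3 + 4))² = (39 + 3*(-3 + 4))² = (39 + 3*1)² = (39 + 3)² = 42² = 1764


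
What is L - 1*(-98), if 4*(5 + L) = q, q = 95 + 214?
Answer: 681/4 ≈ 170.25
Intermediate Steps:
q = 309
L = 289/4 (L = -5 + (1/4)*309 = -5 + 309/4 = 289/4 ≈ 72.250)
L - 1*(-98) = 289/4 - 1*(-98) = 289/4 + 98 = 681/4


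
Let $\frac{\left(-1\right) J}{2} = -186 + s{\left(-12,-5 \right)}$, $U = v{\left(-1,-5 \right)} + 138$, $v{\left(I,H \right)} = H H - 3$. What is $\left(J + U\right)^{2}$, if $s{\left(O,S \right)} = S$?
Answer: $293764$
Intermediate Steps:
$v{\left(I,H \right)} = -3 + H^{2}$ ($v{\left(I,H \right)} = H^{2} - 3 = -3 + H^{2}$)
$U = 160$ ($U = \left(-3 + \left(-5\right)^{2}\right) + 138 = \left(-3 + 25\right) + 138 = 22 + 138 = 160$)
$J = 382$ ($J = - 2 \left(-186 - 5\right) = \left(-2\right) \left(-191\right) = 382$)
$\left(J + U\right)^{2} = \left(382 + 160\right)^{2} = 542^{2} = 293764$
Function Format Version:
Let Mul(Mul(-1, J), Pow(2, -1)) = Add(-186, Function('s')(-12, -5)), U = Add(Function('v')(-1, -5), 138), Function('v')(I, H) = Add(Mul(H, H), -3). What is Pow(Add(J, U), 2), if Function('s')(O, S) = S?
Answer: 293764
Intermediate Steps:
Function('v')(I, H) = Add(-3, Pow(H, 2)) (Function('v')(I, H) = Add(Pow(H, 2), -3) = Add(-3, Pow(H, 2)))
U = 160 (U = Add(Add(-3, Pow(-5, 2)), 138) = Add(Add(-3, 25), 138) = Add(22, 138) = 160)
J = 382 (J = Mul(-2, Add(-186, -5)) = Mul(-2, -191) = 382)
Pow(Add(J, U), 2) = Pow(Add(382, 160), 2) = Pow(542, 2) = 293764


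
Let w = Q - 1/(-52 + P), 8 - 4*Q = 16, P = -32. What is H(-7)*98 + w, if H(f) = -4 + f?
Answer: -90719/84 ≈ -1080.0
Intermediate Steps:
Q = -2 (Q = 2 - ¼*16 = 2 - 4 = -2)
w = -167/84 (w = -2 - 1/(-52 - 32) = -2 - 1/(-84) = -2 - 1*(-1/84) = -2 + 1/84 = -167/84 ≈ -1.9881)
H(-7)*98 + w = (-4 - 7)*98 - 167/84 = -11*98 - 167/84 = -1078 - 167/84 = -90719/84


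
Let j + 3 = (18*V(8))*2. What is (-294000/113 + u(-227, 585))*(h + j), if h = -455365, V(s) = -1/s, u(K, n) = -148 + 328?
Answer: 124617238350/113 ≈ 1.1028e+9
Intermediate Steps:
u(K, n) = 180
j = -15/2 (j = -3 + (18*(-1/8))*2 = -3 + (18*(-1*⅛))*2 = -3 + (18*(-⅛))*2 = -3 - 9/4*2 = -3 - 9/2 = -15/2 ≈ -7.5000)
(-294000/113 + u(-227, 585))*(h + j) = (-294000/113 + 180)*(-455365 - 15/2) = (-294000/113 + 180)*(-910745/2) = -273660/113*(-910745/2) = 124617238350/113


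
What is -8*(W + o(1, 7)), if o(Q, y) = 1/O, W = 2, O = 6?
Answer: -52/3 ≈ -17.333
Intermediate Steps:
o(Q, y) = ⅙ (o(Q, y) = 1/6 = ⅙)
-8*(W + o(1, 7)) = -8*(2 + ⅙) = -8*13/6 = -52/3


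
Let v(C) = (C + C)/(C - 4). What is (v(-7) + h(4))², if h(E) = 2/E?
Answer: 1521/484 ≈ 3.1426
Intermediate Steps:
v(C) = 2*C/(-4 + C) (v(C) = (2*C)/(-4 + C) = 2*C/(-4 + C))
(v(-7) + h(4))² = (2*(-7)/(-4 - 7) + 2/4)² = (2*(-7)/(-11) + 2*(¼))² = (2*(-7)*(-1/11) + ½)² = (14/11 + ½)² = (39/22)² = 1521/484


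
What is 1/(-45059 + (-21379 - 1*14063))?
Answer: -1/80501 ≈ -1.2422e-5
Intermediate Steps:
1/(-45059 + (-21379 - 1*14063)) = 1/(-45059 + (-21379 - 14063)) = 1/(-45059 - 35442) = 1/(-80501) = -1/80501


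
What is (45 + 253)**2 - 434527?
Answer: -345723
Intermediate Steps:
(45 + 253)**2 - 434527 = 298**2 - 434527 = 88804 - 434527 = -345723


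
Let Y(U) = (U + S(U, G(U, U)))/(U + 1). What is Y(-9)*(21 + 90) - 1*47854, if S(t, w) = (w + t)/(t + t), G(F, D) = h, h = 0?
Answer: -763777/16 ≈ -47736.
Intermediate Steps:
G(F, D) = 0
S(t, w) = (t + w)/(2*t) (S(t, w) = (t + w)/((2*t)) = (t + w)*(1/(2*t)) = (t + w)/(2*t))
Y(U) = (½ + U)/(1 + U) (Y(U) = (U + (U + 0)/(2*U))/(U + 1) = (U + U/(2*U))/(1 + U) = (U + ½)/(1 + U) = (½ + U)/(1 + U))
Y(-9)*(21 + 90) - 1*47854 = ((½ - 9)/(1 - 9))*(21 + 90) - 1*47854 = (-17/2/(-8))*111 - 47854 = -⅛*(-17/2)*111 - 47854 = (17/16)*111 - 47854 = 1887/16 - 47854 = -763777/16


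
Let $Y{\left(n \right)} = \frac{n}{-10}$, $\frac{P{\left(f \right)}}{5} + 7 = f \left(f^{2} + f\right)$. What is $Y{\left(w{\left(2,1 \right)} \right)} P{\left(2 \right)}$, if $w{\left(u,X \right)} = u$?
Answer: $-5$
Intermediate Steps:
$P{\left(f \right)} = -35 + 5 f \left(f + f^{2}\right)$ ($P{\left(f \right)} = -35 + 5 f \left(f^{2} + f\right) = -35 + 5 f \left(f + f^{2}\right)$)
$Y{\left(n \right)} = - \frac{n}{10}$ ($Y{\left(n \right)} = n \left(- \frac{1}{10}\right) = - \frac{n}{10}$)
$Y{\left(w{\left(2,1 \right)} \right)} P{\left(2 \right)} = \left(- \frac{1}{10}\right) 2 \left(-35 + 5 \cdot 2^{2} + 5 \cdot 2^{3}\right) = - \frac{-35 + 5 \cdot 4 + 5 \cdot 8}{5} = - \frac{-35 + 20 + 40}{5} = \left(- \frac{1}{5}\right) 25 = -5$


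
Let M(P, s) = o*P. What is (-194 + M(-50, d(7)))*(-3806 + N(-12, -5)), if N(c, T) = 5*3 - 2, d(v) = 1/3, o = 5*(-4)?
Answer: -3057158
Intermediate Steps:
o = -20
d(v) = 1/3
N(c, T) = 13 (N(c, T) = 15 - 2 = 13)
M(P, s) = -20*P
(-194 + M(-50, d(7)))*(-3806 + N(-12, -5)) = (-194 - 20*(-50))*(-3806 + 13) = (-194 + 1000)*(-3793) = 806*(-3793) = -3057158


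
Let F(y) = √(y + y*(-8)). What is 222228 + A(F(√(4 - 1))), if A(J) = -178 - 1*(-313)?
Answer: 222363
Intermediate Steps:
F(y) = √7*√(-y) (F(y) = √(y - 8*y) = √(-7*y) = √7*√(-y))
A(J) = 135 (A(J) = -178 + 313 = 135)
222228 + A(F(√(4 - 1))) = 222228 + 135 = 222363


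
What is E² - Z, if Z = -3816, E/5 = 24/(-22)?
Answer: 465336/121 ≈ 3845.8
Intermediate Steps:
E = -60/11 (E = 5*(24/(-22)) = 5*(24*(-1/22)) = 5*(-12/11) = -60/11 ≈ -5.4545)
E² - Z = (-60/11)² - 1*(-3816) = 3600/121 + 3816 = 465336/121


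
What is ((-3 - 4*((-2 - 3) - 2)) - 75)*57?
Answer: -2850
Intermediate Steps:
((-3 - 4*((-2 - 3) - 2)) - 75)*57 = ((-3 - 4*(-5 - 2)) - 75)*57 = ((-3 - 4*(-7)) - 75)*57 = ((-3 + 28) - 75)*57 = (25 - 75)*57 = -50*57 = -2850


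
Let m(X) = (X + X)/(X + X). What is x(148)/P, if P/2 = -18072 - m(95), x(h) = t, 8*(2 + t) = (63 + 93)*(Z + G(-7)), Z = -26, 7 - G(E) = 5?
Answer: 235/18073 ≈ 0.013003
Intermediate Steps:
G(E) = 2 (G(E) = 7 - 1*5 = 7 - 5 = 2)
m(X) = 1 (m(X) = (2*X)/((2*X)) = (2*X)*(1/(2*X)) = 1)
t = -470 (t = -2 + ((63 + 93)*(-26 + 2))/8 = -2 + (156*(-24))/8 = -2 + (⅛)*(-3744) = -2 - 468 = -470)
x(h) = -470
P = -36146 (P = 2*(-18072 - 1*1) = 2*(-18072 - 1) = 2*(-18073) = -36146)
x(148)/P = -470/(-36146) = -470*(-1/36146) = 235/18073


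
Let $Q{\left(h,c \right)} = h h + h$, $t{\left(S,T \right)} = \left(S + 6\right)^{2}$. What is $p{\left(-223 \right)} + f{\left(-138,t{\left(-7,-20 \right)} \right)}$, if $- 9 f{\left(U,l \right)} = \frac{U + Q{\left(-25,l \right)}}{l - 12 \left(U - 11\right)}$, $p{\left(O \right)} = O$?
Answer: $- \frac{1196995}{5367} \approx -223.03$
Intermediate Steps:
$t{\left(S,T \right)} = \left(6 + S\right)^{2}$
$Q{\left(h,c \right)} = h + h^{2}$ ($Q{\left(h,c \right)} = h^{2} + h = h + h^{2}$)
$f{\left(U,l \right)} = - \frac{600 + U}{9 \left(132 + l - 12 U\right)}$ ($f{\left(U,l \right)} = - \frac{\left(U - 25 \left(1 - 25\right)\right) \frac{1}{l - 12 \left(U - 11\right)}}{9} = - \frac{\left(U - -600\right) \frac{1}{l - 12 \left(-11 + U\right)}}{9} = - \frac{\left(U + 600\right) \frac{1}{l - \left(-132 + 12 U\right)}}{9} = - \frac{\left(600 + U\right) \frac{1}{132 + l - 12 U}}{9} = - \frac{\frac{1}{132 + l - 12 U} \left(600 + U\right)}{9} = - \frac{600 + U}{9 \left(132 + l - 12 U\right)}$)
$p{\left(-223 \right)} + f{\left(-138,t{\left(-7,-20 \right)} \right)} = -223 + \frac{-600 - -138}{9 \left(132 + \left(6 - 7\right)^{2} - -1656\right)} = -223 + \frac{-600 + 138}{9 \left(132 + \left(-1\right)^{2} + 1656\right)} = -223 + \frac{1}{9} \frac{1}{132 + 1 + 1656} \left(-462\right) = -223 + \frac{1}{9} \cdot \frac{1}{1789} \left(-462\right) = -223 - \frac{154}{5367} = - \frac{1196995}{5367}$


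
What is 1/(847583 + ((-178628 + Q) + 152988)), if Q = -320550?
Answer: 1/501393 ≈ 1.9944e-6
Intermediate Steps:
1/(847583 + ((-178628 + Q) + 152988)) = 1/(847583 + ((-178628 - 320550) + 152988)) = 1/(847583 + (-499178 + 152988)) = 1/(847583 - 346190) = 1/501393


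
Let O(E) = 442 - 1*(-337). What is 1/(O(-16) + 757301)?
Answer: 1/758080 ≈ 1.3191e-6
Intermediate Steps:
O(E) = 779 (O(E) = 442 + 337 = 779)
1/(O(-16) + 757301) = 1/(779 + 757301) = 1/758080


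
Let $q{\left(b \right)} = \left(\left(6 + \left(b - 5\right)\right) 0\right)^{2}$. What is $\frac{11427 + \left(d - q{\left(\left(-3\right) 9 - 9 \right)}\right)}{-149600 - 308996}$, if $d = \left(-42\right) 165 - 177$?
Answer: $- \frac{1080}{114649} \approx -0.0094201$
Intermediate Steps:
$q{\left(b \right)} = 0$ ($q{\left(b \right)} = \left(\left(6 + \left(b - 5\right)\right) 0\right)^{2} = \left(\left(6 + \left(-5 + b\right)\right) 0\right)^{2} = \left(\left(1 + b\right) 0\right)^{2} = 0^{2} = 0$)
$d = -7107$ ($d = -6930 - 177 = -7107$)
$\frac{11427 + \left(d - q{\left(\left(-3\right) 9 - 9 \right)}\right)}{-149600 - 308996} = \frac{11427 - 7107}{-149600 - 308996} = \frac{11427 + \left(-7107 + 0\right)}{-458596} = \left(11427 - 7107\right) \left(- \frac{1}{458596}\right) = 4320 \left(- \frac{1}{458596}\right) = - \frac{1080}{114649}$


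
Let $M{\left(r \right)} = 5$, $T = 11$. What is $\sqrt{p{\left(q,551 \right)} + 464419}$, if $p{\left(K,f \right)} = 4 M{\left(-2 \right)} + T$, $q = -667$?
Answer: $5 \sqrt{18578} \approx 681.51$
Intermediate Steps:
$p{\left(K,f \right)} = 31$ ($p{\left(K,f \right)} = 4 \cdot 5 + 11 = 20 + 11 = 31$)
$\sqrt{p{\left(q,551 \right)} + 464419} = \sqrt{31 + 464419} = \sqrt{464450} = 5 \sqrt{18578}$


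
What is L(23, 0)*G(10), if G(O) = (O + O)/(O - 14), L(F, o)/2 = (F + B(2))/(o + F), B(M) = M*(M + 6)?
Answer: -390/23 ≈ -16.957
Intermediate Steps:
B(M) = M*(6 + M)
L(F, o) = 2*(16 + F)/(F + o) (L(F, o) = 2*((F + 2*(6 + 2))/(o + F)) = 2*((F + 2*8)/(F + o)) = 2*((F + 16)/(F + o)) = 2*((16 + F)/(F + o)) = 2*(16 + F)/(F + o))
G(O) = 2*O/(-14 + O) (G(O) = (2*O)/(-14 + O) = 2*O/(-14 + O))
L(23, 0)*G(10) = (2*(16 + 23)/(23 + 0))*(2*10/(-14 + 10)) = (2*39/23)*(2*10/(-4)) = (2*(1/23)*39)*(2*10*(-¼)) = (78/23)*(-5) = -390/23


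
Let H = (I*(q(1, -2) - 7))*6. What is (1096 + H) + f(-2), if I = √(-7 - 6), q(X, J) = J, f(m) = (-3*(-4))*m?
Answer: 1072 - 54*I*√13 ≈ 1072.0 - 194.7*I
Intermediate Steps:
f(m) = 12*m
I = I*√13 (I = √(-13) = I*√13 ≈ 3.6056*I)
H = -54*I*√13 (H = ((I*√13)*(-2 - 7))*6 = ((I*√13)*(-9))*6 = -9*I*√13*6 = -54*I*√13 ≈ -194.7*I)
(1096 + H) + f(-2) = (1096 - 54*I*√13) + 12*(-2) = (1096 - 54*I*√13) - 24 = 1072 - 54*I*√13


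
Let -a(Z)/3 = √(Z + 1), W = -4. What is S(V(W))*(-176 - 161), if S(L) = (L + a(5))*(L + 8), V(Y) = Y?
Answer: 5392 + 4044*√6 ≈ 15298.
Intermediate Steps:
a(Z) = -3*√(1 + Z) (a(Z) = -3*√(Z + 1) = -3*√(1 + Z))
S(L) = (8 + L)*(L - 3*√6) (S(L) = (L - 3*√(1 + 5))*(L + 8) = (L - 3*√6)*(8 + L) = (8 + L)*(L - 3*√6))
S(V(W))*(-176 - 161) = ((-4)² - 24*√6 + 8*(-4) - 3*(-4)*√6)*(-176 - 161) = (16 - 24*√6 - 32 + 12*√6)*(-337) = (-16 - 12*√6)*(-337) = 5392 + 4044*√6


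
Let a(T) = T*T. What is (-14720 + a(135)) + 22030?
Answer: 25535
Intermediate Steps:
a(T) = T²
(-14720 + a(135)) + 22030 = (-14720 + 135²) + 22030 = (-14720 + 18225) + 22030 = 3505 + 22030 = 25535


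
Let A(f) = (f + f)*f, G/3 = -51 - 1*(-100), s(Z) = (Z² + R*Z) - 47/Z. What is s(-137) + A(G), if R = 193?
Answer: 4869849/137 ≈ 35546.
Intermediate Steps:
s(Z) = Z² - 47/Z + 193*Z (s(Z) = (Z² + 193*Z) - 47/Z = Z² - 47/Z + 193*Z)
G = 147 (G = 3*(-51 - 1*(-100)) = 3*(-51 + 100) = 3*49 = 147)
A(f) = 2*f² (A(f) = (2*f)*f = 2*f²)
s(-137) + A(G) = (-47 + (-137)²*(193 - 137))/(-137) + 2*147² = -(-47 + 18769*56)/137 + 2*21609 = -(-47 + 1051064)/137 + 43218 = -1/137*1051017 + 43218 = -1051017/137 + 43218 = 4869849/137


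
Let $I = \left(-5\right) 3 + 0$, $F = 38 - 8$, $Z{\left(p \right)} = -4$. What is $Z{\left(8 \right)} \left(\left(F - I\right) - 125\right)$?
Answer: $320$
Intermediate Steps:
$F = 30$ ($F = 38 - 8 = 30$)
$I = -15$ ($I = -15 + 0 = -15$)
$Z{\left(8 \right)} \left(\left(F - I\right) - 125\right) = - 4 \left(\left(30 - -15\right) - 125\right) = - 4 \left(\left(30 + 15\right) - 125\right) = - 4 \left(45 - 125\right) = \left(-4\right) \left(-80\right) = 320$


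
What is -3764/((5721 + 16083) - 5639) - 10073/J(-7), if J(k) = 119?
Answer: -23325423/274805 ≈ -84.880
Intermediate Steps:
-3764/((5721 + 16083) - 5639) - 10073/J(-7) = -3764/((5721 + 16083) - 5639) - 10073/119 = -3764/(21804 - 5639) - 10073*1/119 = -3764/16165 - 1439/17 = -23325423/274805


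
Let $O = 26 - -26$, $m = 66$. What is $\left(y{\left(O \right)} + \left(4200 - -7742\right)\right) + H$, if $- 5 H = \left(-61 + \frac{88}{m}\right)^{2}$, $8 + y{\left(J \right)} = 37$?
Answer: $\frac{506654}{45} \approx 11259.0$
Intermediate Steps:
$O = 52$ ($O = 26 + 26 = 52$)
$y{\left(J \right)} = 29$ ($y{\left(J \right)} = -8 + 37 = 29$)
$H = - \frac{32041}{45}$ ($H = - \frac{\left(-61 + \frac{88}{66}\right)^{2}}{5} = - \frac{\left(-61 + 88 \cdot \frac{1}{66}\right)^{2}}{5} = - \frac{\left(-61 + \frac{4}{3}\right)^{2}}{5} = - \frac{\left(- \frac{179}{3}\right)^{2}}{5} = \left(- \frac{1}{5}\right) \frac{32041}{9} = - \frac{32041}{45} \approx -712.02$)
$\left(y{\left(O \right)} + \left(4200 - -7742\right)\right) + H = \left(29 + \left(4200 - -7742\right)\right) - \frac{32041}{45} = \left(29 + \left(4200 + 7742\right)\right) - \frac{32041}{45} = \left(29 + 11942\right) - \frac{32041}{45} = 11971 - \frac{32041}{45} = \frac{506654}{45}$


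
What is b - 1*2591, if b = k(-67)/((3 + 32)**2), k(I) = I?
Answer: -3174042/1225 ≈ -2591.1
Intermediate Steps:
b = -67/1225 (b = -67/(3 + 32)**2 = -67/(35**2) = -67/1225 ≈ -0.054694)
b - 1*2591 = -67/1225 - 1*2591 = -67/1225 - 2591 = -3174042/1225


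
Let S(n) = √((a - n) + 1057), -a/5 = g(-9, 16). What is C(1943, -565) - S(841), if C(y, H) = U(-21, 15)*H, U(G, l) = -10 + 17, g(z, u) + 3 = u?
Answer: -3955 - √151 ≈ -3967.3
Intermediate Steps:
g(z, u) = -3 + u
U(G, l) = 7
C(y, H) = 7*H
a = -65 (a = -5*(-3 + 16) = -5*13 = -65)
S(n) = √(992 - n) (S(n) = √((-65 - n) + 1057) = √(992 - n))
C(1943, -565) - S(841) = 7*(-565) - √(992 - 1*841) = -3955 - √(992 - 841) = -3955 - √151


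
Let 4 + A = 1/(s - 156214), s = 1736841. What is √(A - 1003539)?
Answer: 2*I*√626808369884258855/1580627 ≈ 1001.8*I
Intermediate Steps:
A = -6322507/1580627 (A = -4 + 1/(1736841 - 156214) = -4 + 1/1580627 = -6322507/1580627 ≈ -4.0000)
√(A - 1003539) = √(-6322507/1580627 - 1003539) = √(-1586227161460/1580627) = 2*I*√626808369884258855/1580627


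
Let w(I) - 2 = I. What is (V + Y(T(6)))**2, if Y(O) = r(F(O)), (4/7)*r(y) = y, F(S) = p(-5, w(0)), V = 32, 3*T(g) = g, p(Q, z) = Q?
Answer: 8649/16 ≈ 540.56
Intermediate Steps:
w(I) = 2 + I
T(g) = g/3
F(S) = -5
r(y) = 7*y/4
Y(O) = -35/4 (Y(O) = (7/4)*(-5) = -35/4)
(V + Y(T(6)))**2 = (32 - 35/4)**2 = (93/4)**2 = 8649/16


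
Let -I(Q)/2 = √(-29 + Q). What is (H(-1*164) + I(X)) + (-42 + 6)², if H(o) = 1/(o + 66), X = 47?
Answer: 127007/98 - 6*√2 ≈ 1287.5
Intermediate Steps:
I(Q) = -2*√(-29 + Q)
H(o) = 1/(66 + o)
(H(-1*164) + I(X)) + (-42 + 6)² = (1/(66 - 1*164) - 2*√(-29 + 47)) + (-42 + 6)² = (1/(66 - 164) - 6*√2) + (-36)² = (1/(-98) - 6*√2) + 1296 = (-1/98 - 6*√2) + 1296 = 127007/98 - 6*√2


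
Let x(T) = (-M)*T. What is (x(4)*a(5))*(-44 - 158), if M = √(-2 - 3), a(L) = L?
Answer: 4040*I*√5 ≈ 9033.7*I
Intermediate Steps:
M = I*√5 (M = √(-5) = I*√5 ≈ 2.2361*I)
x(T) = -I*T*√5 (x(T) = (-I*√5)*T = -I*T*√5)
(x(4)*a(5))*(-44 - 158) = (-1*I*4*√5*5)*(-44 - 158) = (-4*I*√5*5)*(-202) = -20*I*√5*(-202) = 4040*I*√5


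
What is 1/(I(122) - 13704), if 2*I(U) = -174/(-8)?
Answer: -8/109545 ≈ -7.3029e-5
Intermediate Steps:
I(U) = 87/8 (I(U) = (-174/(-8))/2 = (-174*(-⅛))/2 = (½)*(87/4) = 87/8)
1/(I(122) - 13704) = 1/(87/8 - 13704) = 1/(-109545/8) = -8/109545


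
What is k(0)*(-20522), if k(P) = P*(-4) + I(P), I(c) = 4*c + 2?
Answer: -41044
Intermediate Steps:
I(c) = 2 + 4*c
k(P) = 2 (k(P) = P*(-4) + (2 + 4*P) = -4*P + (2 + 4*P) = 2)
k(0)*(-20522) = 2*(-20522) = -41044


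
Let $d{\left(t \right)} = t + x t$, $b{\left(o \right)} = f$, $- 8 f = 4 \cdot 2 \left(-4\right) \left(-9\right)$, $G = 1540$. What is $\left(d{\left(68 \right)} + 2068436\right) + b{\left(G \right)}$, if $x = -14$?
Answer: $2067516$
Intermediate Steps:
$f = -36$ ($f = - \frac{4 \cdot 2 \left(-4\right) \left(-9\right)}{8} = - \frac{8 \left(-4\right) \left(-9\right)}{8} = - \frac{\left(-32\right) \left(-9\right)}{8} = \left(- \frac{1}{8}\right) 288 = -36$)
$b{\left(o \right)} = -36$
$d{\left(t \right)} = - 13 t$ ($d{\left(t \right)} = t - 14 t = - 13 t$)
$\left(d{\left(68 \right)} + 2068436\right) + b{\left(G \right)} = \left(\left(-13\right) 68 + 2068436\right) - 36 = \left(-884 + 2068436\right) - 36 = 2067552 - 36 = 2067516$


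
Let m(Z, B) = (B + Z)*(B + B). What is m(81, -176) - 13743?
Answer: 19697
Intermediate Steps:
m(Z, B) = 2*B*(B + Z) (m(Z, B) = (B + Z)*(2*B) = 2*B*(B + Z))
m(81, -176) - 13743 = 2*(-176)*(-176 + 81) - 13743 = 2*(-176)*(-95) - 13743 = 33440 - 13743 = 19697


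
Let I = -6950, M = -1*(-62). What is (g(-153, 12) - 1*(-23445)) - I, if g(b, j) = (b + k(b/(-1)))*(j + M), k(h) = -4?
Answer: 18777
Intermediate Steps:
M = 62
g(b, j) = (-4 + b)*(62 + j) (g(b, j) = (b - 4)*(j + 62) = (-4 + b)*(62 + j))
(g(-153, 12) - 1*(-23445)) - I = ((-248 - 4*12 + 62*(-153) - 153*12) - 1*(-23445)) - 1*(-6950) = ((-248 - 48 - 9486 - 1836) + 23445) + 6950 = (-11618 + 23445) + 6950 = 11827 + 6950 = 18777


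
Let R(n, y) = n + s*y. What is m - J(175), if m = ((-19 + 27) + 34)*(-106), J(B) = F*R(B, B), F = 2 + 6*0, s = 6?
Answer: -6902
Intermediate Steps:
R(n, y) = n + 6*y
F = 2 (F = 2 + 0 = 2)
J(B) = 14*B (J(B) = 2*(B + 6*B) = 2*(7*B) = 14*B)
m = -4452 (m = (8 + 34)*(-106) = 42*(-106) = -4452)
m - J(175) = -4452 - 14*175 = -4452 - 1*2450 = -4452 - 2450 = -6902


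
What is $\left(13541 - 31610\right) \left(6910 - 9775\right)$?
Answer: $51767685$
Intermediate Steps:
$\left(13541 - 31610\right) \left(6910 - 9775\right) = \left(-18069\right) \left(-2865\right) = 51767685$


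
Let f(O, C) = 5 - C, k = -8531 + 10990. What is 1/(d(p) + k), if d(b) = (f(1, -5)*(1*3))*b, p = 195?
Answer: 1/8309 ≈ 0.00012035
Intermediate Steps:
k = 2459
d(b) = 30*b (d(b) = ((5 - 1*(-5))*(1*3))*b = ((5 + 5)*3)*b = (10*3)*b = 30*b)
1/(d(p) + k) = 1/(30*195 + 2459) = 1/(5850 + 2459) = 1/8309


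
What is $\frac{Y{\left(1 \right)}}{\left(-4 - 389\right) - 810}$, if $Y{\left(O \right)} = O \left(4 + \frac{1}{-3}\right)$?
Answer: $- \frac{11}{3609} \approx -0.0030479$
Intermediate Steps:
$Y{\left(O \right)} = \frac{11 O}{3}$ ($Y{\left(O \right)} = O \left(4 - \frac{1}{3}\right) = O \frac{11}{3} = \frac{11 O}{3}$)
$\frac{Y{\left(1 \right)}}{\left(-4 - 389\right) - 810} = \frac{\frac{11}{3} \cdot 1}{\left(-4 - 389\right) - 810} = \frac{11}{3 \left(\left(-4 - 389\right) - 810\right)} = \frac{11}{3 \left(-393 - 810\right)} = \frac{11}{3 \left(-1203\right)} = \frac{11}{3} \left(- \frac{1}{1203}\right) = - \frac{11}{3609}$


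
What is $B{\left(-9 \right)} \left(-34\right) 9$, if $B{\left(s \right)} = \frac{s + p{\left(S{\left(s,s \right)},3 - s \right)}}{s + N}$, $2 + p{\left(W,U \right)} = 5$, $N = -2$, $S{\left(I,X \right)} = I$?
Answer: $- \frac{1836}{11} \approx -166.91$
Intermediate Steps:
$p{\left(W,U \right)} = 3$ ($p{\left(W,U \right)} = -2 + 5 = 3$)
$B{\left(s \right)} = \frac{3 + s}{-2 + s}$ ($B{\left(s \right)} = \frac{s + 3}{s - 2} = \frac{3 + s}{-2 + s}$)
$B{\left(-9 \right)} \left(-34\right) 9 = \frac{3 - 9}{-2 - 9} \left(-34\right) 9 = \frac{1}{-11} \left(-6\right) \left(-34\right) 9 = \left(- \frac{1}{11}\right) \left(-6\right) \left(-34\right) 9 = \frac{6}{11} \left(-34\right) 9 = \left(- \frac{204}{11}\right) 9 = - \frac{1836}{11}$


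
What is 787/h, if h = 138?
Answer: 787/138 ≈ 5.7029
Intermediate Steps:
787/h = 787/138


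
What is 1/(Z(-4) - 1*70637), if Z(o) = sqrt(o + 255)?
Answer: -70637/4989585518 - sqrt(251)/4989585518 ≈ -1.4160e-5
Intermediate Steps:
Z(o) = sqrt(255 + o)
1/(Z(-4) - 1*70637) = 1/(sqrt(255 - 4) - 1*70637) = 1/(sqrt(251) - 70637) = 1/(-70637 + sqrt(251))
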